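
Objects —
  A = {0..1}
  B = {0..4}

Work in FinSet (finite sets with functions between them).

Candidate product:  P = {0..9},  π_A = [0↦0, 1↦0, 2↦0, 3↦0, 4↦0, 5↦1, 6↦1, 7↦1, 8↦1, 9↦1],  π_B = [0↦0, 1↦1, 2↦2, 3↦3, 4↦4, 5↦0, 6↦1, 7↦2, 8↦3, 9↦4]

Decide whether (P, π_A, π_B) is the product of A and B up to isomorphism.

Answer: VALID PRODUCT

Trace:
|A|·|B| = 2·5 = 10;  |P| = 10
Check the pairing map k ↦ (π_A(k), π_B(k)):
  0 ↦ (0,0)
  1 ↦ (0,1)
  2 ↦ (0,2)
  3 ↦ (0,3)
  4 ↦ (0,4)
  5 ↦ (1,0)
  6 ↦ (1,1)
  7 ↦ (1,2)
  8 ↦ (1,3)
  9 ↦ (1,4)
distinct pairs in image: 10 / 10 needed
  → bijection onto A×B; projections well-typed.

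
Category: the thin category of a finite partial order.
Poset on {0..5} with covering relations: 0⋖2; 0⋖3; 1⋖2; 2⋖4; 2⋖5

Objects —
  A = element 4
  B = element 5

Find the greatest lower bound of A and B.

Lower bounds of A=4 and B=5: {0,1,2}
  0 ⊑ 2
  1 ⊑ 2
  2 ⊑ 2
glb = 2

Answer: A∧B = 2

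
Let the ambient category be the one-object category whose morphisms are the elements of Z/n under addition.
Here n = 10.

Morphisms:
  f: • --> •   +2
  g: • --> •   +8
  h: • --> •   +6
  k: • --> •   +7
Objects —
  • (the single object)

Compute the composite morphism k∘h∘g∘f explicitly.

  0 +2≡2 +8≡0 +6≡6 +7≡3  (mod 10)
composite: +3

Answer: +3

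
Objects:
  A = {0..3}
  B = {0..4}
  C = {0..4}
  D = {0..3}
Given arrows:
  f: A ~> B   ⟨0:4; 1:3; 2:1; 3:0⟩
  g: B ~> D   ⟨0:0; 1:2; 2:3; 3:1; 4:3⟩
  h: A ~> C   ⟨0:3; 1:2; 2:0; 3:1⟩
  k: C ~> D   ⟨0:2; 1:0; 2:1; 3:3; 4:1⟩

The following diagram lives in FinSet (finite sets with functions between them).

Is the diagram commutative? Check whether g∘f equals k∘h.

1) trace f;g:
  0 f~>4 g~>3
  1 f~>3 g~>1
  2 f~>1 g~>2
  3 f~>0 g~>0
  ⟦path⟧₁ = ⟨0:3; 1:1; 2:2; 3:0⟩
2) trace h;k:
  0 h~>3 k~>3
  1 h~>2 k~>1
  2 h~>0 k~>2
  3 h~>1 k~>0
  ⟦path⟧₂ = ⟨0:3; 1:1; 2:2; 3:0⟩
Equal? YES — commutes

Answer: COMMUTES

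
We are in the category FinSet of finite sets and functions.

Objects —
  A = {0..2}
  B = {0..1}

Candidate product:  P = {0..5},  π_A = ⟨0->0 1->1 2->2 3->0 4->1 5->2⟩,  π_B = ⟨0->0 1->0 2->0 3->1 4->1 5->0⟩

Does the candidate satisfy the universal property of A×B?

Answer: NOT A VALID PRODUCT — duplicate pair at indices 2,5

Trace:
|A|·|B| = 3·2 = 6;  |P| = 6
Check the pairing map k ↦ (π_A(k), π_B(k)):
  0 -> (0,0)
  1 -> (1,0)
  2 -> (2,0)
  3 -> (0,1)
  4 -> (1,1)
  5 -> (2,0)  ✗ repeats pair of k=2
distinct pairs in image: 5 / 6 needed
  → (2,0) hit at k=2 and k=5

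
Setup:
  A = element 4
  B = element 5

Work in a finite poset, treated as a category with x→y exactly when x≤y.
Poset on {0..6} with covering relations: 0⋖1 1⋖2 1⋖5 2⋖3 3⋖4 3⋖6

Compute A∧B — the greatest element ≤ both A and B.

Answer: A∧B = 1

Trace:
Common predecessors of 4,5: {0,1}
  0 ≤ 1
  1 ≤ 1
glb = 1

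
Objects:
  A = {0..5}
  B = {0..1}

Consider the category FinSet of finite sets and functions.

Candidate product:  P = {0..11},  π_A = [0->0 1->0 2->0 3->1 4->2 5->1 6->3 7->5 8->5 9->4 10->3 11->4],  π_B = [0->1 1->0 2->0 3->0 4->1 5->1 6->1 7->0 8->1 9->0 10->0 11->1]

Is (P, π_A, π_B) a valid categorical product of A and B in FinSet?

|A|·|B| = 6·2 = 12;  |P| = 12
Check the pairing map k ↦ (π_A(k), π_B(k)):
  0 -> (0,1)
  1 -> (0,0)
  2 -> (0,0)  ✗ repeats pair of k=1
  3 -> (1,0)
  4 -> (2,1)
  5 -> (1,1)
  6 -> (3,1)
  7 -> (5,0)
  8 -> (5,1)
  9 -> (4,0)
  10 -> (3,0)
  11 -> (4,1)
distinct pairs in image: 11 / 12 needed
  → (0,0) hit at k=1 and k=2

Answer: NOT A VALID PRODUCT — duplicate pair at indices 1,2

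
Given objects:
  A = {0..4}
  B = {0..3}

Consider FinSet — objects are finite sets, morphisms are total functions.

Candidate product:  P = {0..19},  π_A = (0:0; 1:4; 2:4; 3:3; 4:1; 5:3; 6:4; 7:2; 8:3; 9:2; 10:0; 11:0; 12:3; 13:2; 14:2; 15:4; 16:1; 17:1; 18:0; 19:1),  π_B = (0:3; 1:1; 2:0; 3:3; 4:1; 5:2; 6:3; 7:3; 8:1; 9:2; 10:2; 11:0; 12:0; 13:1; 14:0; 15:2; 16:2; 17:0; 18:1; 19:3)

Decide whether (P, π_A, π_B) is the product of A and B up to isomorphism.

|A|·|B| = 5·4 = 20;  |P| = 20
Check the pairing map k ↦ (π_A(k), π_B(k)):
  0 : (0,3)
  1 : (4,1)
  2 : (4,0)
  3 : (3,3)
  4 : (1,1)
  5 : (3,2)
  6 : (4,3)
  7 : (2,3)
  8 : (3,1)
  9 : (2,2)
  10 : (0,2)
  11 : (0,0)
  12 : (3,0)
  13 : (2,1)
  14 : (2,0)
  15 : (4,2)
  16 : (1,2)
  17 : (1,0)
  18 : (0,1)
  19 : (1,3)
distinct pairs in image: 20 / 20 needed
  → bijection onto A×B; projections well-typed.

Answer: VALID PRODUCT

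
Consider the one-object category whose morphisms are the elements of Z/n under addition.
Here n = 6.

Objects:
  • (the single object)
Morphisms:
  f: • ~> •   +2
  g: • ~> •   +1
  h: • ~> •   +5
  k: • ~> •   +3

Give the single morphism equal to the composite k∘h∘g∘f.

  0 +2≡2 +1≡3 +5≡2 +3≡5  (mod 6)
result: +5

Answer: +5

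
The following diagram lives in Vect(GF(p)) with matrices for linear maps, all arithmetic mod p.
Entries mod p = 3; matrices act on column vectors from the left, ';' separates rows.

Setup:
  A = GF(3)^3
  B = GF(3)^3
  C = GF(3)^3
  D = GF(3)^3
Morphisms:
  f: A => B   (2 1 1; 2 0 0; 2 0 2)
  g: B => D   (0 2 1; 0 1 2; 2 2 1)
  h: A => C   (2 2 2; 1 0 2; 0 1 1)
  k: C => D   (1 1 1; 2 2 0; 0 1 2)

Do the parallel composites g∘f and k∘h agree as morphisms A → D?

Answer: DOES NOT COMMUTE

Derivation:
Along f;g (path 1):
  e0=[1,0,0] f=>[2,2,2] g=>[0,0,1]
  e1=[0,1,0] f=>[1,0,0] g=>[0,0,2]
  e2=[0,0,1] f=>[1,0,2] g=>[2,1,1]
  ⟦path⟧₁ = (0 0 2; 0 0 1; 1 2 1)
Along h;k (path 2):
  e0=[1,0,0] h=>[2,1,0] k=>[0,0,1]
  e1=[0,1,0] h=>[2,0,1] k=>[0,1,2]
  e2=[0,0,1] h=>[2,2,1] k=>[2,2,1]
  ⟦path⟧₂ = (0 0 2; 0 1 2; 1 2 1)
Equal? distinct morphisms ✗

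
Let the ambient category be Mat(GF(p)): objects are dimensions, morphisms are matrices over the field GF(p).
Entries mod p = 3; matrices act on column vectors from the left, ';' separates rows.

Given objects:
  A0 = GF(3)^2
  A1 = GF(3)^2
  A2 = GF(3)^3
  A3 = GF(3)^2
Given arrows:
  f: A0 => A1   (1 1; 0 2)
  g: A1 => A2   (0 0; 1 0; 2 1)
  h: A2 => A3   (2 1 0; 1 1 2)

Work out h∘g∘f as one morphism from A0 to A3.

Answer: (1 1; 2 0)

Work:
  e0=[1,0] f=>[1,0] g=>[0,1,2] h=>[1,2]
  e1=[0,1] f=>[1,2] g=>[0,1,1] h=>[1,0]
composite: (1 1; 2 0)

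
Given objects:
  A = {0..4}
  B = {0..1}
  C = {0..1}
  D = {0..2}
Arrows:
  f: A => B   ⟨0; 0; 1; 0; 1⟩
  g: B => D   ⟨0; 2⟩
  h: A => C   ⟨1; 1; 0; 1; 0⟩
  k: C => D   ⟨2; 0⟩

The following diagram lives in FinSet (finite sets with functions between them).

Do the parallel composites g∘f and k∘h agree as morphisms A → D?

Answer: COMMUTES

Derivation:
Along f;g (path 1):
  0 f=>0 g=>0
  1 f=>0 g=>0
  2 f=>1 g=>2
  3 f=>0 g=>0
  4 f=>1 g=>2
  ⟦path⟧₁ = ⟨0; 0; 2; 0; 2⟩
Along h;k (path 2):
  0 h=>1 k=>0
  1 h=>1 k=>0
  2 h=>0 k=>2
  3 h=>1 k=>0
  4 h=>0 k=>2
  ⟦path⟧₂ = ⟨0; 0; 2; 0; 2⟩
Equal? equal; square commutes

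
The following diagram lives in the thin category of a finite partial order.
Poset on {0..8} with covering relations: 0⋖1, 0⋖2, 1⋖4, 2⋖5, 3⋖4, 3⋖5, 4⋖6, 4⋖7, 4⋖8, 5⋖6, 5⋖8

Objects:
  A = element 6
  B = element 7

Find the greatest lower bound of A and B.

Common predecessors of 6,7: {0,1,3,4}
  0 ≤ 4
  1 ≤ 4
  3 ≤ 4
  4 ≤ 4
glb = 4

Answer: A∧B = 4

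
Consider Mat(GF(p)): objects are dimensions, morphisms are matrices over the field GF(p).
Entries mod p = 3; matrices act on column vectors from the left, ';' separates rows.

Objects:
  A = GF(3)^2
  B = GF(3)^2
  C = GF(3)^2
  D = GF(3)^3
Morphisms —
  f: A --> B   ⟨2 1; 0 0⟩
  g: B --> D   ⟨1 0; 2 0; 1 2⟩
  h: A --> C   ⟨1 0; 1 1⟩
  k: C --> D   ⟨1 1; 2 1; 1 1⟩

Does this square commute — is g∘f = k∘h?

Answer: DOES NOT COMMUTE

Work:
Along f;g (path 1):
  e0=⟨1,0⟩ f-->⟨2,0⟩ g-->⟨2,1,2⟩
  e1=⟨0,1⟩ f-->⟨1,0⟩ g-->⟨1,2,1⟩
  result₁ = ⟨2 1; 1 2; 2 1⟩
Along h;k (path 2):
  e0=⟨1,0⟩ h-->⟨1,1⟩ k-->⟨2,0,2⟩
  e1=⟨0,1⟩ h-->⟨0,1⟩ k-->⟨1,1,1⟩
  result₂ = ⟨2 1; 0 1; 2 1⟩
Equal? differ; not commutative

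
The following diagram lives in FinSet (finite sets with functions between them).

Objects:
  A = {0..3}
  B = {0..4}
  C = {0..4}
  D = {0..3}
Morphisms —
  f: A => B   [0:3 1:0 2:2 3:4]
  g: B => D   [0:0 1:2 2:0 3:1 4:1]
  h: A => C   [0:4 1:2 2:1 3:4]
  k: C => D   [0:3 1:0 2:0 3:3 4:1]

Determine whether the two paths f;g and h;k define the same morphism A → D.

Answer: COMMUTES

Trace:
Along f;g (path 1):
  0 f=>3 g=>1
  1 f=>0 g=>0
  2 f=>2 g=>0
  3 f=>4 g=>1
  composite₁ = [0:1 1:0 2:0 3:1]
Along h;k (path 2):
  0 h=>4 k=>1
  1 h=>2 k=>0
  2 h=>1 k=>0
  3 h=>4 k=>1
  composite₂ = [0:1 1:0 2:0 3:1]
Equal? equal; square commutes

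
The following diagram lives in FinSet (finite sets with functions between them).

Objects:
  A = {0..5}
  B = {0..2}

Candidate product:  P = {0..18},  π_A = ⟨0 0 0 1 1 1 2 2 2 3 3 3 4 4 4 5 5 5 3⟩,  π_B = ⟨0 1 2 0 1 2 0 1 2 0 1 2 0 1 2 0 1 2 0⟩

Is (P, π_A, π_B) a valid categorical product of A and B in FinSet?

Answer: NOT A VALID PRODUCT — |P|=19 ≠ |A|·|B|=18

Work:
|A|·|B| = 6·3 = 18;  |P| = 19
  → cardinalities differ; no bijection possible.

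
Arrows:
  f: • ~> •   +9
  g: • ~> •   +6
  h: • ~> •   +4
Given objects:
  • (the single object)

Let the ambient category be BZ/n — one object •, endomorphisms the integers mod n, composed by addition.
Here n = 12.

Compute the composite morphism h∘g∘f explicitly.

  0 +9≡9 +6≡3 +4≡7  (mod 12)
⟦path⟧: +7

Answer: +7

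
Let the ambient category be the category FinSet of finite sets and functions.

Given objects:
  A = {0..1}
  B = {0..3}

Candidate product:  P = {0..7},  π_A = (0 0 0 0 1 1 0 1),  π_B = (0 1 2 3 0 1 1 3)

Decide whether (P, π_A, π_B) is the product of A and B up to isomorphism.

Answer: NOT A VALID PRODUCT — duplicate pair at indices 1,6

Trace:
|A|·|B| = 2·4 = 8;  |P| = 8
Check the pairing map k ↦ (π_A(k), π_B(k)):
  0 ↦ (0,0)
  1 ↦ (0,1)
  2 ↦ (0,2)
  3 ↦ (0,3)
  4 ↦ (1,0)
  5 ↦ (1,1)
  6 ↦ (0,1)  ✗ repeats pair of k=1
  7 ↦ (1,3)
distinct pairs in image: 7 / 8 needed
  → (0,1) hit at k=1 and k=6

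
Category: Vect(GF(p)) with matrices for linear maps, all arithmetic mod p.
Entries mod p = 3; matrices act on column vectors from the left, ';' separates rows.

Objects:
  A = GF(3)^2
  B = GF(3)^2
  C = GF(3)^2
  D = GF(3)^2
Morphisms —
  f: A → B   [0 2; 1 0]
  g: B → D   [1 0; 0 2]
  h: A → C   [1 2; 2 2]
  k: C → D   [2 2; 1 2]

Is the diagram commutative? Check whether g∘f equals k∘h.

Answer: COMMUTES

Derivation:
Path 1 = f;g:
  e0=(1,0) f→(0,1) g→(0,2)
  e1=(0,1) f→(2,0) g→(2,0)
  composite₁ = [0 2; 2 0]
Path 2 = h;k:
  e0=(1,0) h→(1,2) k→(0,2)
  e1=(0,1) h→(2,2) k→(2,0)
  composite₂ = [0 2; 2 0]
Equal? YES — commutes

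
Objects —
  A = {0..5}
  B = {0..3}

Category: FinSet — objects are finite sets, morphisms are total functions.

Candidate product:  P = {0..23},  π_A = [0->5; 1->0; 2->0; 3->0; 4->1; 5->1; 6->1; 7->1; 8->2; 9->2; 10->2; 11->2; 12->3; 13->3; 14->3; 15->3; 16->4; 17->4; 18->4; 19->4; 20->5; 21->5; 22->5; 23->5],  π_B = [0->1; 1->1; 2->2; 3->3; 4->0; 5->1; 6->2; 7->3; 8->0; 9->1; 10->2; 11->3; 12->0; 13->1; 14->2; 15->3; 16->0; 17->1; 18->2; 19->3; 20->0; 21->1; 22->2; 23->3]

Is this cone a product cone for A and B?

|A|·|B| = 6·4 = 24;  |P| = 24
Check the pairing map k ↦ (π_A(k), π_B(k)):
  0 -> (5,1)
  1 -> (0,1)
  2 -> (0,2)
  3 -> (0,3)
  4 -> (1,0)
  5 -> (1,1)
  6 -> (1,2)
  7 -> (1,3)
  8 -> (2,0)
  9 -> (2,1)
  10 -> (2,2)
  11 -> (2,3)
  12 -> (3,0)
  13 -> (3,1)
  14 -> (3,2)
  15 -> (3,3)
  16 -> (4,0)
  17 -> (4,1)
  18 -> (4,2)
  19 -> (4,3)
  20 -> (5,0)
  21 -> (5,1)  ✗ repeats pair of k=0
  22 -> (5,2)
  23 -> (5,3)
distinct pairs in image: 23 / 24 needed
  → (5,1) hit at k=0 and k=21

Answer: NOT A VALID PRODUCT — duplicate pair at indices 21,0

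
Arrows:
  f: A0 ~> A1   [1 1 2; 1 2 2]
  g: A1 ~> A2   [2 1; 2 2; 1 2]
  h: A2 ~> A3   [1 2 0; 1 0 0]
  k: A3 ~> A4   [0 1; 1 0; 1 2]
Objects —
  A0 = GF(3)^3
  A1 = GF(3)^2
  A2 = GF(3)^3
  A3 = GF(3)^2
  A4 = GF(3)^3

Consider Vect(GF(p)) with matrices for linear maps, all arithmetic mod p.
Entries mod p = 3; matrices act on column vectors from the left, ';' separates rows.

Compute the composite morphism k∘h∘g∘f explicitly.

Answer: [0 1 0; 2 1 1; 2 0 1]

Work:
  e0=⟨1,0,0⟩ f~>⟨1,1⟩ g~>⟨0,1,0⟩ h~>⟨2,0⟩ k~>⟨0,2,2⟩
  e1=⟨0,1,0⟩ f~>⟨1,2⟩ g~>⟨1,0,2⟩ h~>⟨1,1⟩ k~>⟨1,1,0⟩
  e2=⟨0,0,1⟩ f~>⟨2,2⟩ g~>⟨0,2,0⟩ h~>⟨1,0⟩ k~>⟨0,1,1⟩
result: [0 1 0; 2 1 1; 2 0 1]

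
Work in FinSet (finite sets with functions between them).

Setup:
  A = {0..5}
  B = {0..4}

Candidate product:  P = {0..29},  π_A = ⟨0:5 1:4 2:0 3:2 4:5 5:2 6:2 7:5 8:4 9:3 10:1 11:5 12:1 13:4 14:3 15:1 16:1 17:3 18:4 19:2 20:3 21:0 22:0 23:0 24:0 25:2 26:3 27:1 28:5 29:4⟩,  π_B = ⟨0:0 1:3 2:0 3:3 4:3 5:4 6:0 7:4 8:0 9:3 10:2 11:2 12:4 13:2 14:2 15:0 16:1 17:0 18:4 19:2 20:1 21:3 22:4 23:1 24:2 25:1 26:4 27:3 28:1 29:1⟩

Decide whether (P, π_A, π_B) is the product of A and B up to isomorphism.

Answer: VALID PRODUCT

Work:
|A|·|B| = 6·5 = 30;  |P| = 30
Check the pairing map k ↦ (π_A(k), π_B(k)):
  0 : (5,0)
  1 : (4,3)
  2 : (0,0)
  3 : (2,3)
  4 : (5,3)
  5 : (2,4)
  6 : (2,0)
  7 : (5,4)
  8 : (4,0)
  9 : (3,3)
  10 : (1,2)
  11 : (5,2)
  12 : (1,4)
  13 : (4,2)
  14 : (3,2)
  15 : (1,0)
  16 : (1,1)
  17 : (3,0)
  18 : (4,4)
  19 : (2,2)
  20 : (3,1)
  21 : (0,3)
  22 : (0,4)
  23 : (0,1)
  24 : (0,2)
  25 : (2,1)
  26 : (3,4)
  27 : (1,3)
  28 : (5,1)
  29 : (4,1)
distinct pairs in image: 30 / 30 needed
  → bijection onto A×B; projections well-typed.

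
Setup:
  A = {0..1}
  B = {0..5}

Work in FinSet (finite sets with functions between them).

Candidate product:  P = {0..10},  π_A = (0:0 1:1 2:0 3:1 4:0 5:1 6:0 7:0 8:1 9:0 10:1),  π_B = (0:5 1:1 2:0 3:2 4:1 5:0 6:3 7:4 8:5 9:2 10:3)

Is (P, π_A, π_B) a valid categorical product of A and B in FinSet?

|A|·|B| = 2·6 = 12;  |P| = 11
  → cardinalities differ; no bijection possible.

Answer: NOT A VALID PRODUCT — |P|=11 ≠ |A|·|B|=12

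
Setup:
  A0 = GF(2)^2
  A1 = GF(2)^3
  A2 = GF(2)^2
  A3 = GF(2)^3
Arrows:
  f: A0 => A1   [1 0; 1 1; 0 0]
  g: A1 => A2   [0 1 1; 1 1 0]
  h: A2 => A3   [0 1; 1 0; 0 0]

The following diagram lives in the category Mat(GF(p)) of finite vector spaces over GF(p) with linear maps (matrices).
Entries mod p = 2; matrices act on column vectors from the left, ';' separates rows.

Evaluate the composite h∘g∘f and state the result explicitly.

Answer: [0 1; 1 1; 0 0]

Derivation:
  e0=[1,0] f=>[1,1,0] g=>[1,0] h=>[0,1,0]
  e1=[0,1] f=>[0,1,0] g=>[1,1] h=>[1,1,0]
⟦path⟧: [0 1; 1 1; 0 0]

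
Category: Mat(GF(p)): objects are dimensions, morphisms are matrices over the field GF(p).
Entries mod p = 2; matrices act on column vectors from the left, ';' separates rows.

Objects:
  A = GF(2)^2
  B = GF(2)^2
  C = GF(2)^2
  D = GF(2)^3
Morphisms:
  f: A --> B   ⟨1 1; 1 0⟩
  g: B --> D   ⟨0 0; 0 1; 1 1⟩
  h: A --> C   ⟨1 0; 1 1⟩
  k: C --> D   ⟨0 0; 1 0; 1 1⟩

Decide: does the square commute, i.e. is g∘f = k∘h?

Answer: COMMUTES

Work:
Along f;g (path 1):
  e0=[1,0] f-->[1,1] g-->[0,1,0]
  e1=[0,1] f-->[1,0] g-->[0,0,1]
  result₁ = ⟨0 0; 1 0; 0 1⟩
Along h;k (path 2):
  e0=[1,0] h-->[1,1] k-->[0,1,0]
  e1=[0,1] h-->[0,1] k-->[0,0,1]
  result₂ = ⟨0 0; 1 0; 0 1⟩
Equal? equal; square commutes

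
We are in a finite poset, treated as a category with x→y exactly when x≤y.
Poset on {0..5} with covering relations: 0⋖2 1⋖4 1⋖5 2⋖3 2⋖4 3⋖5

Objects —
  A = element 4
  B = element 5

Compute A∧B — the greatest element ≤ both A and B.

Answer: NO MEET EXISTS

Derivation:
{x : x⊑A ∧ x⊑B} = {0,1,2}  (A=4, B=5)
  maximal lower bounds 1 and 2 are incomparable: neither 1⊑2 nor 2⊑1
→ no greatest lower bound exists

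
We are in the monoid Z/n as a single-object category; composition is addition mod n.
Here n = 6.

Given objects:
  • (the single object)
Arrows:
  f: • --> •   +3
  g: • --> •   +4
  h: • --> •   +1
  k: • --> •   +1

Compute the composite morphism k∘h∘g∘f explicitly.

Answer: +3

Derivation:
  0 +3≡3 +4≡1 +1≡2 +1≡3  (mod 6)
⟦path⟧: +3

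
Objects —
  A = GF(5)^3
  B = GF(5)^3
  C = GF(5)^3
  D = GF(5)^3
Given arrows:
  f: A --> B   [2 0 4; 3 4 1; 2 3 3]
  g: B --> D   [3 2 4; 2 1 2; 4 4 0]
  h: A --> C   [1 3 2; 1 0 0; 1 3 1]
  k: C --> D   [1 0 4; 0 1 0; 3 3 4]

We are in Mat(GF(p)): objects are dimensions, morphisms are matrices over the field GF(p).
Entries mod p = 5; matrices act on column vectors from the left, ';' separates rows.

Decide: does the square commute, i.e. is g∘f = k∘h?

Path 1 = f;g:
  e0=(1,0,0) f-->(2,3,2) g-->(0,1,0)
  e1=(0,1,0) f-->(0,4,3) g-->(0,0,1)
  e2=(0,0,1) f-->(4,1,3) g-->(1,0,0)
  result₁ = [0 0 1; 1 0 0; 0 1 0]
Path 2 = h;k:
  e0=(1,0,0) h-->(1,1,1) k-->(0,1,0)
  e1=(0,1,0) h-->(3,0,3) k-->(0,0,1)
  e2=(0,0,1) h-->(2,0,1) k-->(1,0,0)
  result₂ = [0 0 1; 1 0 0; 0 1 0]
Equal? same morphism ✓

Answer: COMMUTES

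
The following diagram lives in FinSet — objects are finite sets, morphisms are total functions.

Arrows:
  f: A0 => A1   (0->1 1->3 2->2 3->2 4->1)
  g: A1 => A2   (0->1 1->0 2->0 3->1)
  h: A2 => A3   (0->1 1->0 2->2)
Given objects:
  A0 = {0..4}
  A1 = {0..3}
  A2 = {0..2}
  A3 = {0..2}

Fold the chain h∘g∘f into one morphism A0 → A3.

  0 f=>1 g=>0 h=>1
  1 f=>3 g=>1 h=>0
  2 f=>2 g=>0 h=>1
  3 f=>2 g=>0 h=>1
  4 f=>1 g=>0 h=>1
⟦path⟧: (0->1 1->0 2->1 3->1 4->1)

Answer: (0->1 1->0 2->1 3->1 4->1)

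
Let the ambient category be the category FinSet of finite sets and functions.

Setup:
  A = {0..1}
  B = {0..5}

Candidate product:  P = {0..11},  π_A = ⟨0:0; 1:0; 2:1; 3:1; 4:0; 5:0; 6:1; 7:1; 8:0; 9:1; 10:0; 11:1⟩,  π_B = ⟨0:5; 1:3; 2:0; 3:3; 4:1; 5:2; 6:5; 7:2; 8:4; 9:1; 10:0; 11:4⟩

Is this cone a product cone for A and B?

|A|·|B| = 2·6 = 12;  |P| = 12
Check the pairing map k ↦ (π_A(k), π_B(k)):
  0 : (0,5)
  1 : (0,3)
  2 : (1,0)
  3 : (1,3)
  4 : (0,1)
  5 : (0,2)
  6 : (1,5)
  7 : (1,2)
  8 : (0,4)
  9 : (1,1)
  10 : (0,0)
  11 : (1,4)
distinct pairs in image: 12 / 12 needed
  → bijection onto A×B; projections well-typed.

Answer: VALID PRODUCT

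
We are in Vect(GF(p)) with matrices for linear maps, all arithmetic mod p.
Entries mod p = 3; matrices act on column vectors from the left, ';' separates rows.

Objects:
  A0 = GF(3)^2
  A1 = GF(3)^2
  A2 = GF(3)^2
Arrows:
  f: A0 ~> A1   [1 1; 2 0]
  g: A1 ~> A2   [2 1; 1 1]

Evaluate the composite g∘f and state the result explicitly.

Answer: [1 2; 0 1]

Work:
  e0=(1,0) f~>(1,2) g~>(1,0)
  e1=(0,1) f~>(1,0) g~>(2,1)
composite: [1 2; 0 1]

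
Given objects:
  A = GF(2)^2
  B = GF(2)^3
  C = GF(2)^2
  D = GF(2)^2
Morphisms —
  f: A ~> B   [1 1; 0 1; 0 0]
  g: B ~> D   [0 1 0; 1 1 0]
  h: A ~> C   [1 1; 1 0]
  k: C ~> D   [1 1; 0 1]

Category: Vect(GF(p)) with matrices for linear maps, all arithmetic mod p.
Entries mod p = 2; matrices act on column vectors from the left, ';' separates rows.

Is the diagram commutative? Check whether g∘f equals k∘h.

Path 1 = f;g:
  e0=[1,0] f~>[1,0,0] g~>[0,1]
  e1=[0,1] f~>[1,1,0] g~>[1,0]
  result₁ = [0 1; 1 0]
Path 2 = h;k:
  e0=[1,0] h~>[1,1] k~>[0,1]
  e1=[0,1] h~>[1,0] k~>[1,0]
  result₂ = [0 1; 1 0]
Equal? YES — commutes

Answer: COMMUTES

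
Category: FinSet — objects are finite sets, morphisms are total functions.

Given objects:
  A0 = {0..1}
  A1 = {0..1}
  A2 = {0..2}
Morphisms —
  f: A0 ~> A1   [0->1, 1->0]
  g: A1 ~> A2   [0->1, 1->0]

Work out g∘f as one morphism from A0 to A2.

Answer: [0->0, 1->1]

Work:
  0 f~>1 g~>0
  1 f~>0 g~>1
result: [0->0, 1->1]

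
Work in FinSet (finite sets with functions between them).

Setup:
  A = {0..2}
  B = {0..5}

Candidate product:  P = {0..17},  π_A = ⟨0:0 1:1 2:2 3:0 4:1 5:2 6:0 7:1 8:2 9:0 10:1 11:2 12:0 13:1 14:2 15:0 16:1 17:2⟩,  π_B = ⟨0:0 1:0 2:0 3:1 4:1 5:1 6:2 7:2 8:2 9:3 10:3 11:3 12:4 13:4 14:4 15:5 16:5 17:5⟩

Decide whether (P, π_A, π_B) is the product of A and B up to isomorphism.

|A|·|B| = 3·6 = 18;  |P| = 18
Check the pairing map k ↦ (π_A(k), π_B(k)):
  0 : (0,0)
  1 : (1,0)
  2 : (2,0)
  3 : (0,1)
  4 : (1,1)
  5 : (2,1)
  6 : (0,2)
  7 : (1,2)
  8 : (2,2)
  9 : (0,3)
  10 : (1,3)
  11 : (2,3)
  12 : (0,4)
  13 : (1,4)
  14 : (2,4)
  15 : (0,5)
  16 : (1,5)
  17 : (2,5)
distinct pairs in image: 18 / 18 needed
  → bijection onto A×B; projections well-typed.

Answer: VALID PRODUCT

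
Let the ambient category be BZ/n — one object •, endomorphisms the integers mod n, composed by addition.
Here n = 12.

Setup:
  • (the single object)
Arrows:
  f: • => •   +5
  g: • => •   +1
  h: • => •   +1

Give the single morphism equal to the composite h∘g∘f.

Answer: +7

Trace:
  0 +5≡5 +1≡6 +1≡7  (mod 12)
result: +7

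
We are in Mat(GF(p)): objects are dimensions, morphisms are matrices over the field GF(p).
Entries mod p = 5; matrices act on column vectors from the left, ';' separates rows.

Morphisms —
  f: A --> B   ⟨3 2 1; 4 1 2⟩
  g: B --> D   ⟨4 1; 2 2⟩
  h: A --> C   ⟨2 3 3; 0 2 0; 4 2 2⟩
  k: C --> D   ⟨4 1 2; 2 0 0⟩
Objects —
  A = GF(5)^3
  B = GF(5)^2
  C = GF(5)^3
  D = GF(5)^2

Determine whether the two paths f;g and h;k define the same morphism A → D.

Answer: DOES NOT COMMUTE

Derivation:
Path 1 = f;g:
  e0=⟨1,0,0⟩ f-->⟨3,4⟩ g-->⟨1,4⟩
  e1=⟨0,1,0⟩ f-->⟨2,1⟩ g-->⟨4,1⟩
  e2=⟨0,0,1⟩ f-->⟨1,2⟩ g-->⟨1,1⟩
  composite₁ = ⟨1 4 1; 4 1 1⟩
Path 2 = h;k:
  e0=⟨1,0,0⟩ h-->⟨2,0,4⟩ k-->⟨1,4⟩
  e1=⟨0,1,0⟩ h-->⟨3,2,2⟩ k-->⟨3,1⟩
  e2=⟨0,0,1⟩ h-->⟨3,0,2⟩ k-->⟨1,1⟩
  composite₂ = ⟨1 3 1; 4 1 1⟩
Equal? distinct morphisms ✗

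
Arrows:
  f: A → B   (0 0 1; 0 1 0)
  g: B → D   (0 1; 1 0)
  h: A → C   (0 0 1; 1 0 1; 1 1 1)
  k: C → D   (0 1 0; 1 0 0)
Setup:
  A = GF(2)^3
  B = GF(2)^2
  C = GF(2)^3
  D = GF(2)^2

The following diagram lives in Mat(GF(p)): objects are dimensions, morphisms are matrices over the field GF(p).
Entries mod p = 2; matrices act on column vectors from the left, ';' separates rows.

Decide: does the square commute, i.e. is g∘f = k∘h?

Along f;g (path 1):
  e0=(1,0,0) f→(0,0) g→(0,0)
  e1=(0,1,0) f→(0,1) g→(1,0)
  e2=(0,0,1) f→(1,0) g→(0,1)
  composite₁ = (0 1 0; 0 0 1)
Along h;k (path 2):
  e0=(1,0,0) h→(0,1,1) k→(1,0)
  e1=(0,1,0) h→(0,0,1) k→(0,0)
  e2=(0,0,1) h→(1,1,1) k→(1,1)
  composite₂ = (1 0 1; 0 0 1)
Equal? NO — does not commute

Answer: DOES NOT COMMUTE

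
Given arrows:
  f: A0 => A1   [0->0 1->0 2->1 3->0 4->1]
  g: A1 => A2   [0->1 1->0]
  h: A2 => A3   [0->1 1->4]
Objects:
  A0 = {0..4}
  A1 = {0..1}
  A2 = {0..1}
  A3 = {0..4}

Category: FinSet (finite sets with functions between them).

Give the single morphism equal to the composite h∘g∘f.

  0 f=>0 g=>1 h=>4
  1 f=>0 g=>1 h=>4
  2 f=>1 g=>0 h=>1
  3 f=>0 g=>1 h=>4
  4 f=>1 g=>0 h=>1
⟦path⟧: [0->4 1->4 2->1 3->4 4->1]

Answer: [0->4 1->4 2->1 3->4 4->1]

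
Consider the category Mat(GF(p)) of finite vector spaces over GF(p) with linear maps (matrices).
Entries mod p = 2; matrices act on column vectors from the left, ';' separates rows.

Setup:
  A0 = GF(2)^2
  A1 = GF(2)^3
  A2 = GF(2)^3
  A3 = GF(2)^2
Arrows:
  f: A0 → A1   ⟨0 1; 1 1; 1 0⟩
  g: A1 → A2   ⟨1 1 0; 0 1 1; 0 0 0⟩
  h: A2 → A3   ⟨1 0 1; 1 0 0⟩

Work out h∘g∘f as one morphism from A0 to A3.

Answer: ⟨1 0; 1 0⟩

Work:
  e0=(1,0) f→(0,1,1) g→(1,0,0) h→(1,1)
  e1=(0,1) f→(1,1,0) g→(0,1,0) h→(0,0)
result: ⟨1 0; 1 0⟩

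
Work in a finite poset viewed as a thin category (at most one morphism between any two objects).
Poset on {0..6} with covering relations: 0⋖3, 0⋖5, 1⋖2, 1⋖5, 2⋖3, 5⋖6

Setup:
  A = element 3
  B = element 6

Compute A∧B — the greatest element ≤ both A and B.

{x : x⊑A ∧ x⊑B} = {0,1}  (A=3, B=6)
  maximal lower bounds 0 and 1 are incomparable: neither 0⊑1 nor 1⊑0
→ no greatest lower bound exists

Answer: NO MEET EXISTS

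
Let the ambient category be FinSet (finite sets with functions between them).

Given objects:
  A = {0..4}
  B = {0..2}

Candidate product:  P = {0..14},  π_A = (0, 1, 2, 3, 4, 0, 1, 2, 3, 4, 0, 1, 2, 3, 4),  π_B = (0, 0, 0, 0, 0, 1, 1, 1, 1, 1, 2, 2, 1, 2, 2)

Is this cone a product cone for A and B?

|A|·|B| = 5·3 = 15;  |P| = 15
Check the pairing map k ↦ (π_A(k), π_B(k)):
  0 -> (0,0)
  1 -> (1,0)
  2 -> (2,0)
  3 -> (3,0)
  4 -> (4,0)
  5 -> (0,1)
  6 -> (1,1)
  7 -> (2,1)
  8 -> (3,1)
  9 -> (4,1)
  10 -> (0,2)
  11 -> (1,2)
  12 -> (2,1)  ✗ repeats pair of k=7
  13 -> (3,2)
  14 -> (4,2)
distinct pairs in image: 14 / 15 needed
  → (2,1) hit at k=7 and k=12

Answer: NOT A VALID PRODUCT — duplicate pair at indices 7,12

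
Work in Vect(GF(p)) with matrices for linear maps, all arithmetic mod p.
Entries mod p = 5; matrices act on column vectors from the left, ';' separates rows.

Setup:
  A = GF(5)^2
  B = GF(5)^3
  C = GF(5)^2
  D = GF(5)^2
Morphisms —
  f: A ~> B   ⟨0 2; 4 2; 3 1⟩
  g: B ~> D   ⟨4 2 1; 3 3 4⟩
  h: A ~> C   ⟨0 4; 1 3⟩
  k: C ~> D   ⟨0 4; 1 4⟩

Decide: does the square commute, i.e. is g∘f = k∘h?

Path 1 = f;g:
  e0=(1,0) f~>(0,4,3) g~>(1,4)
  e1=(0,1) f~>(2,2,1) g~>(3,1)
  result₁ = ⟨1 3; 4 1⟩
Path 2 = h;k:
  e0=(1,0) h~>(0,1) k~>(4,4)
  e1=(0,1) h~>(4,3) k~>(2,1)
  result₂ = ⟨4 2; 4 1⟩
Equal? distinct morphisms ✗

Answer: DOES NOT COMMUTE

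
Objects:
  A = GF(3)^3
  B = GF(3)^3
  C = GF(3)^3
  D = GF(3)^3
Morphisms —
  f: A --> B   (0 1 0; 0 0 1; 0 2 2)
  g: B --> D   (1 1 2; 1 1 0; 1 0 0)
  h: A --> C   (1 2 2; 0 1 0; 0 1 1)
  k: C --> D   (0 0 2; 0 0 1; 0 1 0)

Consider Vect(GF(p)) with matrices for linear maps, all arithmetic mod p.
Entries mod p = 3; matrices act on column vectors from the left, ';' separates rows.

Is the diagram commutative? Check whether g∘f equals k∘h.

Answer: COMMUTES

Work:
Along f;g (path 1):
  e0=[1,0,0] f-->[0,0,0] g-->[0,0,0]
  e1=[0,1,0] f-->[1,0,2] g-->[2,1,1]
  e2=[0,0,1] f-->[0,1,2] g-->[2,1,0]
  result₁ = (0 2 2; 0 1 1; 0 1 0)
Along h;k (path 2):
  e0=[1,0,0] h-->[1,0,0] k-->[0,0,0]
  e1=[0,1,0] h-->[2,1,1] k-->[2,1,1]
  e2=[0,0,1] h-->[2,0,1] k-->[2,1,0]
  result₂ = (0 2 2; 0 1 1; 0 1 0)
Equal? equal; square commutes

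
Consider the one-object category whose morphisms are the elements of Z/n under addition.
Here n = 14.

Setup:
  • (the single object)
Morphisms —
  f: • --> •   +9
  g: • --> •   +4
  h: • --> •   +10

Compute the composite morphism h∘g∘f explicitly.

  0 +9≡9 +4≡13 +10≡9  (mod 14)
composite: +9

Answer: +9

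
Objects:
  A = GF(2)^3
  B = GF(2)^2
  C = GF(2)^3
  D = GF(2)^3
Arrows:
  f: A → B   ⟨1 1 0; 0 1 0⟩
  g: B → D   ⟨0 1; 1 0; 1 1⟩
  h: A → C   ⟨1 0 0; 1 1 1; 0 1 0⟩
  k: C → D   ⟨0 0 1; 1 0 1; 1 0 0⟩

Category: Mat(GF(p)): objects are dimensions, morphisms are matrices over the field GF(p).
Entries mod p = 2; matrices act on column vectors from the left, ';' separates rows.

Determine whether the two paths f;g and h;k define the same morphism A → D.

1) trace f;g:
  e0=(1,0,0) f→(1,0) g→(0,1,1)
  e1=(0,1,0) f→(1,1) g→(1,1,0)
  e2=(0,0,1) f→(0,0) g→(0,0,0)
  composite₁ = ⟨0 1 0; 1 1 0; 1 0 0⟩
2) trace h;k:
  e0=(1,0,0) h→(1,1,0) k→(0,1,1)
  e1=(0,1,0) h→(0,1,1) k→(1,1,0)
  e2=(0,0,1) h→(0,1,0) k→(0,0,0)
  composite₂ = ⟨0 1 0; 1 1 0; 1 0 0⟩
Equal? equal; square commutes

Answer: COMMUTES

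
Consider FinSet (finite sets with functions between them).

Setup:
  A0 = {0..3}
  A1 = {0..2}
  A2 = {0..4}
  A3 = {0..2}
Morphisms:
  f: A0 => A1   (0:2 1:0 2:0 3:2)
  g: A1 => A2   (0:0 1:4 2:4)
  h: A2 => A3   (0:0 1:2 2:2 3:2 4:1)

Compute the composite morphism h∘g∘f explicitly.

  0 f=>2 g=>4 h=>1
  1 f=>0 g=>0 h=>0
  2 f=>0 g=>0 h=>0
  3 f=>2 g=>4 h=>1
⟦path⟧: (0:1 1:0 2:0 3:1)

Answer: (0:1 1:0 2:0 3:1)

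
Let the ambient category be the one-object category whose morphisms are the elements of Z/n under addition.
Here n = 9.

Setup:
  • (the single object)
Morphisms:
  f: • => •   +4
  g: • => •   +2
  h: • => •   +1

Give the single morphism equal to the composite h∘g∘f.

Answer: +7

Work:
  0 +4≡4 +2≡6 +1≡7  (mod 9)
⟦path⟧: +7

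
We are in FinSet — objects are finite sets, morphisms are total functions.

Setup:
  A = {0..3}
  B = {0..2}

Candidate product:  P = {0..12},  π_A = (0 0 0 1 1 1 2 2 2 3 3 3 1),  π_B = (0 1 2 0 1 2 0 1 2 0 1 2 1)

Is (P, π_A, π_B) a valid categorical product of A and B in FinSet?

|A|·|B| = 4·3 = 12;  |P| = 13
  → cardinalities differ; no bijection possible.

Answer: NOT A VALID PRODUCT — |P|=13 ≠ |A|·|B|=12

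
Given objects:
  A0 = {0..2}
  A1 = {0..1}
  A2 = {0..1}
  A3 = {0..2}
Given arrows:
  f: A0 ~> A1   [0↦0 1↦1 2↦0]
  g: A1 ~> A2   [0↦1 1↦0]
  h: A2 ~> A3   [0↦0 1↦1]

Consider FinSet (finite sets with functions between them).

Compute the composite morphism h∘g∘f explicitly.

Answer: [0↦1 1↦0 2↦1]

Trace:
  0 f~>0 g~>1 h~>1
  1 f~>1 g~>0 h~>0
  2 f~>0 g~>1 h~>1
⟦path⟧: [0↦1 1↦0 2↦1]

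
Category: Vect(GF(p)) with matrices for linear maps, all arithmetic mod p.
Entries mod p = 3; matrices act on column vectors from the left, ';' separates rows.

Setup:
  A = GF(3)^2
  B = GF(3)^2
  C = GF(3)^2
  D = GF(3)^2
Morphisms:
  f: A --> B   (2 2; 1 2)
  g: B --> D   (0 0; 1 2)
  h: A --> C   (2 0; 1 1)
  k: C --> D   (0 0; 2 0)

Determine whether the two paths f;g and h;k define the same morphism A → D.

Answer: COMMUTES

Trace:
Path 1 = f;g:
  e0=[1,0] f-->[2,1] g-->[0,1]
  e1=[0,1] f-->[2,2] g-->[0,0]
  ⟦path⟧₁ = (0 0; 1 0)
Path 2 = h;k:
  e0=[1,0] h-->[2,1] k-->[0,1]
  e1=[0,1] h-->[0,1] k-->[0,0]
  ⟦path⟧₂ = (0 0; 1 0)
Equal? YES — commutes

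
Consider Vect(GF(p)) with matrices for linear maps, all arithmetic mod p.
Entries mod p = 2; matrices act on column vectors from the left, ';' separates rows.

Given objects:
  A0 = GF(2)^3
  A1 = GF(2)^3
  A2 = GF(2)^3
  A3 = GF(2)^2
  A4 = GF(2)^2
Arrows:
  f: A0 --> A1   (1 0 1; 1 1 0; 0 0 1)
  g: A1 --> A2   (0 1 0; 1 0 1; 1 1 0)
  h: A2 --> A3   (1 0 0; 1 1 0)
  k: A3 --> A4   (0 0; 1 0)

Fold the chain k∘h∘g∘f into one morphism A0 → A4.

Answer: (0 0 0; 1 1 0)

Trace:
  e0=(1,0,0) f-->(1,1,0) g-->(1,1,0) h-->(1,0) k-->(0,1)
  e1=(0,1,0) f-->(0,1,0) g-->(1,0,1) h-->(1,1) k-->(0,1)
  e2=(0,0,1) f-->(1,0,1) g-->(0,0,1) h-->(0,0) k-->(0,0)
⟦path⟧: (0 0 0; 1 1 0)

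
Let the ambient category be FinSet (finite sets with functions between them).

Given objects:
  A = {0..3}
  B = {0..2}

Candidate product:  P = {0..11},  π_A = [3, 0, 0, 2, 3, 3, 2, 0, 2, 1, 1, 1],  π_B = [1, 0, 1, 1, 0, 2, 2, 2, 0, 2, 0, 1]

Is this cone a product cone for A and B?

Answer: VALID PRODUCT

Trace:
|A|·|B| = 4·3 = 12;  |P| = 12
Check the pairing map k ↦ (π_A(k), π_B(k)):
  0 -> (3,1)
  1 -> (0,0)
  2 -> (0,1)
  3 -> (2,1)
  4 -> (3,0)
  5 -> (3,2)
  6 -> (2,2)
  7 -> (0,2)
  8 -> (2,0)
  9 -> (1,2)
  10 -> (1,0)
  11 -> (1,1)
distinct pairs in image: 12 / 12 needed
  → bijection onto A×B; projections well-typed.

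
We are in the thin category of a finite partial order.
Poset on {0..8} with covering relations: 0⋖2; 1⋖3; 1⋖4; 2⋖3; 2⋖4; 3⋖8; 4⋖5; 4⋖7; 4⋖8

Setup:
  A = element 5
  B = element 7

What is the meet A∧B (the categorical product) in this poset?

Answer: A∧B = 4

Trace:
Common predecessors of 5,7: {0,1,2,4}
  0 ⊑ 4
  1 ⊑ 4
  2 ⊑ 4
  4 ⊑ 4
glb = 4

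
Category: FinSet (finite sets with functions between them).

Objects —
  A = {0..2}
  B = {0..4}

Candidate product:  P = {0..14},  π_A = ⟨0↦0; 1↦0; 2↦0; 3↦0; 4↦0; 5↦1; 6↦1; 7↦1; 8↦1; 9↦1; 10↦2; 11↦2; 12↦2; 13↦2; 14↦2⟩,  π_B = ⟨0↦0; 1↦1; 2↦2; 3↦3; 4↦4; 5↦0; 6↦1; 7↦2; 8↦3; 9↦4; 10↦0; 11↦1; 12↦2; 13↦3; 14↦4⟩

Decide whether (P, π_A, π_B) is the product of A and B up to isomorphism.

Answer: VALID PRODUCT

Derivation:
|A|·|B| = 3·5 = 15;  |P| = 15
Check the pairing map k ↦ (π_A(k), π_B(k)):
  0 ↦ (0,0)
  1 ↦ (0,1)
  2 ↦ (0,2)
  3 ↦ (0,3)
  4 ↦ (0,4)
  5 ↦ (1,0)
  6 ↦ (1,1)
  7 ↦ (1,2)
  8 ↦ (1,3)
  9 ↦ (1,4)
  10 ↦ (2,0)
  11 ↦ (2,1)
  12 ↦ (2,2)
  13 ↦ (2,3)
  14 ↦ (2,4)
distinct pairs in image: 15 / 15 needed
  → bijection onto A×B; projections well-typed.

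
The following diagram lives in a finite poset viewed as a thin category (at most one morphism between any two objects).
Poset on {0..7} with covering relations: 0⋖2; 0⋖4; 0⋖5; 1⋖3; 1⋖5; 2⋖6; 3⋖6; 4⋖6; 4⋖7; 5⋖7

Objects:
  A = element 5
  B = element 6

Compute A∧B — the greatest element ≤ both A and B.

{x : x⊑A ∧ x⊑B} = {0,1}  (A=5, B=6)
  maximal lower bounds 0 and 1 are incomparable: neither 0⊑1 nor 1⊑0
→ no greatest lower bound exists

Answer: NO MEET EXISTS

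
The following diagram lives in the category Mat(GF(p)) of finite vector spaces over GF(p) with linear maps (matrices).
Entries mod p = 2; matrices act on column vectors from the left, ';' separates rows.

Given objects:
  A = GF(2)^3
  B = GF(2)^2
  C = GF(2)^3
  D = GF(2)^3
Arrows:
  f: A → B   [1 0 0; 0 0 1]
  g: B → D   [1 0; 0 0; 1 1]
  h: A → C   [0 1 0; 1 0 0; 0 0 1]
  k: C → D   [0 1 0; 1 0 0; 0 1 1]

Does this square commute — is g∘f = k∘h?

Answer: DOES NOT COMMUTE

Trace:
Along f;g (path 1):
  e0=[1,0,0] f→[1,0] g→[1,0,1]
  e1=[0,1,0] f→[0,0] g→[0,0,0]
  e2=[0,0,1] f→[0,1] g→[0,0,1]
  result₁ = [1 0 0; 0 0 0; 1 0 1]
Along h;k (path 2):
  e0=[1,0,0] h→[0,1,0] k→[1,0,1]
  e1=[0,1,0] h→[1,0,0] k→[0,1,0]
  e2=[0,0,1] h→[0,0,1] k→[0,0,1]
  result₂ = [1 0 0; 0 1 0; 1 0 1]
Equal? differ; not commutative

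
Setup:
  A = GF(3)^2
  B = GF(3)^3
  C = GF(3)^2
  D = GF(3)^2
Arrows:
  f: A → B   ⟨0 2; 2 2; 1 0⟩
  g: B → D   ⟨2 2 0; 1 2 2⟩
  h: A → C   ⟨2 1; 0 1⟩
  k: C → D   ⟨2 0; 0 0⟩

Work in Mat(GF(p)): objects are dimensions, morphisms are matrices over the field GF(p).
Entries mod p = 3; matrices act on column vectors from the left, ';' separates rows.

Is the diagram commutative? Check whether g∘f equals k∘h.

Answer: COMMUTES

Trace:
1) trace f;g:
  e0=⟨1,0⟩ f→⟨0,2,1⟩ g→⟨1,0⟩
  e1=⟨0,1⟩ f→⟨2,2,0⟩ g→⟨2,0⟩
  composite₁ = ⟨1 2; 0 0⟩
2) trace h;k:
  e0=⟨1,0⟩ h→⟨2,0⟩ k→⟨1,0⟩
  e1=⟨0,1⟩ h→⟨1,1⟩ k→⟨2,0⟩
  composite₂ = ⟨1 2; 0 0⟩
Equal? YES — commutes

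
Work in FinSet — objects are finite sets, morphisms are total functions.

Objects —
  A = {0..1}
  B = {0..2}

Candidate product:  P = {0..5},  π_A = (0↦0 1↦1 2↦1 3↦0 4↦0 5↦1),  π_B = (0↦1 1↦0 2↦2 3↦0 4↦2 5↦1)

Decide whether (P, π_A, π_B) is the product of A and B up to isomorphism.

|A|·|B| = 2·3 = 6;  |P| = 6
Check the pairing map k ↦ (π_A(k), π_B(k)):
  0 ↦ (0,1)
  1 ↦ (1,0)
  2 ↦ (1,2)
  3 ↦ (0,0)
  4 ↦ (0,2)
  5 ↦ (1,1)
distinct pairs in image: 6 / 6 needed
  → bijection onto A×B; projections well-typed.

Answer: VALID PRODUCT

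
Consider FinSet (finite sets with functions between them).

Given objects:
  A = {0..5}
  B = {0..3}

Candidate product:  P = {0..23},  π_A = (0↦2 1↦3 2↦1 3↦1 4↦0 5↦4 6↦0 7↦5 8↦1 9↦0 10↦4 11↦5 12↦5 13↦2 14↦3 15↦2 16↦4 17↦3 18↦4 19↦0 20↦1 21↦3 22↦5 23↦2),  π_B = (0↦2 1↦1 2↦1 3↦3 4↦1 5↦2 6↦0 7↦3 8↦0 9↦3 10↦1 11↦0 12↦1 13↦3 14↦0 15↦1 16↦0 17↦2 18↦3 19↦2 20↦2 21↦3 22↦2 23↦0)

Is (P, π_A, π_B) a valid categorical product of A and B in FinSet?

Answer: VALID PRODUCT

Trace:
|A|·|B| = 6·4 = 24;  |P| = 24
Check the pairing map k ↦ (π_A(k), π_B(k)):
  0 ↦ (2,2)
  1 ↦ (3,1)
  2 ↦ (1,1)
  3 ↦ (1,3)
  4 ↦ (0,1)
  5 ↦ (4,2)
  6 ↦ (0,0)
  7 ↦ (5,3)
  8 ↦ (1,0)
  9 ↦ (0,3)
  10 ↦ (4,1)
  11 ↦ (5,0)
  12 ↦ (5,1)
  13 ↦ (2,3)
  14 ↦ (3,0)
  15 ↦ (2,1)
  16 ↦ (4,0)
  17 ↦ (3,2)
  18 ↦ (4,3)
  19 ↦ (0,2)
  20 ↦ (1,2)
  21 ↦ (3,3)
  22 ↦ (5,2)
  23 ↦ (2,0)
distinct pairs in image: 24 / 24 needed
  → bijection onto A×B; projections well-typed.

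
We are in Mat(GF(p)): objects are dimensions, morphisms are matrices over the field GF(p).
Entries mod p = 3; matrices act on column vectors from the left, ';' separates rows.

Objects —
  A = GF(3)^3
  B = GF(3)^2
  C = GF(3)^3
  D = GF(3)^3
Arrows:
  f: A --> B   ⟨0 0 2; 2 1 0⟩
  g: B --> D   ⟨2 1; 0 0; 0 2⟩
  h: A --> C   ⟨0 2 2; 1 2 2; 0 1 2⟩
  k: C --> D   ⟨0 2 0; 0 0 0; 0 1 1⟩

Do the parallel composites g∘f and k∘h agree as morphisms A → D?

Along f;g (path 1):
  e0=⟨1,0,0⟩ f-->⟨0,2⟩ g-->⟨2,0,1⟩
  e1=⟨0,1,0⟩ f-->⟨0,1⟩ g-->⟨1,0,2⟩
  e2=⟨0,0,1⟩ f-->⟨2,0⟩ g-->⟨1,0,0⟩
  result₁ = ⟨2 1 1; 0 0 0; 1 2 0⟩
Along h;k (path 2):
  e0=⟨1,0,0⟩ h-->⟨0,1,0⟩ k-->⟨2,0,1⟩
  e1=⟨0,1,0⟩ h-->⟨2,2,1⟩ k-->⟨1,0,0⟩
  e2=⟨0,0,1⟩ h-->⟨2,2,2⟩ k-->⟨1,0,1⟩
  result₂ = ⟨2 1 1; 0 0 0; 1 0 1⟩
Equal? differ; not commutative

Answer: DOES NOT COMMUTE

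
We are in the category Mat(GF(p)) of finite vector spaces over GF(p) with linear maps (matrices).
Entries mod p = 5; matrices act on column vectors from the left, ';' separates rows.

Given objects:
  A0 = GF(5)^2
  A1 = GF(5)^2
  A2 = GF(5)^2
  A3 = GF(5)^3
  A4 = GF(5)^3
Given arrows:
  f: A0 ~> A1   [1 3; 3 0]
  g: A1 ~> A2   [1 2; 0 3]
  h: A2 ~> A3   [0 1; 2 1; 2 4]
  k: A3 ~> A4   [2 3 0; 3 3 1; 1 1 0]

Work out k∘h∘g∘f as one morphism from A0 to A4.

  e0=⟨1,0⟩ f~>⟨1,3⟩ g~>⟨2,4⟩ h~>⟨4,3,0⟩ k~>⟨2,1,2⟩
  e1=⟨0,1⟩ f~>⟨3,0⟩ g~>⟨3,0⟩ h~>⟨0,1,1⟩ k~>⟨3,4,1⟩
composite: [2 3; 1 4; 2 1]

Answer: [2 3; 1 4; 2 1]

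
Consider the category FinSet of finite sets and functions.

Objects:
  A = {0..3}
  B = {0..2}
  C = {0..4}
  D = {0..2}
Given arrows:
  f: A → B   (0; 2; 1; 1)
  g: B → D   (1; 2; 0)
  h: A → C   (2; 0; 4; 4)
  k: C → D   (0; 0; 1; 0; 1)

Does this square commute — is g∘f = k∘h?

1) trace f;g:
  0 f→0 g→1
  1 f→2 g→0
  2 f→1 g→2
  3 f→1 g→2
  composite₁ = (1; 0; 2; 2)
2) trace h;k:
  0 h→2 k→1
  1 h→0 k→0
  2 h→4 k→1
  3 h→4 k→1
  composite₂ = (1; 0; 1; 1)
Equal? NO — does not commute

Answer: DOES NOT COMMUTE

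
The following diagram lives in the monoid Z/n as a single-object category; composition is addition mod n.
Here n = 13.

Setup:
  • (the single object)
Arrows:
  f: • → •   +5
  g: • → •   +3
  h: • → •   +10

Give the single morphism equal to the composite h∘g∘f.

Answer: +5

Derivation:
  0 +5≡5 +3≡8 +10≡5  (mod 13)
⟦path⟧: +5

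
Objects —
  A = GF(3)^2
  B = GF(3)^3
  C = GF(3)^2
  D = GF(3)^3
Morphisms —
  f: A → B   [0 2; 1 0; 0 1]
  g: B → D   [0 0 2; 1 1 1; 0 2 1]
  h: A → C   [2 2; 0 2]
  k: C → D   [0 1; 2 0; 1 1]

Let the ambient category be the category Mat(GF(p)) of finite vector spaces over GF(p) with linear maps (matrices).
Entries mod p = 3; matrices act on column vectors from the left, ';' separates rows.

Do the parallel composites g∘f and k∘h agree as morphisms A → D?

Path 1 = f;g:
  e0=(1,0) f→(0,1,0) g→(0,1,2)
  e1=(0,1) f→(2,0,1) g→(2,0,1)
  ⟦path⟧₁ = [0 2; 1 0; 2 1]
Path 2 = h;k:
  e0=(1,0) h→(2,0) k→(0,1,2)
  e1=(0,1) h→(2,2) k→(2,1,1)
  ⟦path⟧₂ = [0 2; 1 1; 2 1]
Equal? NO — does not commute

Answer: DOES NOT COMMUTE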